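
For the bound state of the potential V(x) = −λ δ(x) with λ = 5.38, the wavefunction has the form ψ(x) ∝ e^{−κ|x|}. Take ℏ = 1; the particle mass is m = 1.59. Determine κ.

Integrating the TISE across x = 0 gives the cusp condition ψ'(0⁺) − ψ'(0⁻) = −(2mλ/ℏ²)ψ(0).
With ψ ∝ e^{−κ|x|} this yields −2κ = −2mλ/ℏ², so κ = mλ/ℏ² = 8.554.

κ = 8.55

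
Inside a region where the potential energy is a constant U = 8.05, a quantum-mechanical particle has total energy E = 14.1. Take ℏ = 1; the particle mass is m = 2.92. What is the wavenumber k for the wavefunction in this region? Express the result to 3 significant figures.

k = 5.94

With E > U the solution is oscillatory, ψ ∝ e^{±ikx} with k = √(2m(E − U))/ℏ.
k = √(2 × 2.92 × 6.05) = 5.944.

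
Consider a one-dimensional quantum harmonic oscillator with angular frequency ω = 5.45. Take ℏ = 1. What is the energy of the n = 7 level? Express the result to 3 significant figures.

Using E_n = (n + ½)ℏω: E_7 = 7.5 × 5.45 = 40.88.

E = 40.9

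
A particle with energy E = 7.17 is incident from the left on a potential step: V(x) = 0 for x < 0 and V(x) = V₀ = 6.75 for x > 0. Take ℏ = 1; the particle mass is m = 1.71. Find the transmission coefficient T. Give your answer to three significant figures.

The wavenumbers are k₁ = √(2mE)/ℏ = 4.952 on the left and k₂ = √(2m(E − V₀))/ℏ = 1.198 on the right.
Matching ψ and ψ′ at x = 0 gives r = (k₁ − k₂)/(k₁ + k₂), so R = r² = 0.3724 and T = 1 − R = 0.6276.

T = 0.628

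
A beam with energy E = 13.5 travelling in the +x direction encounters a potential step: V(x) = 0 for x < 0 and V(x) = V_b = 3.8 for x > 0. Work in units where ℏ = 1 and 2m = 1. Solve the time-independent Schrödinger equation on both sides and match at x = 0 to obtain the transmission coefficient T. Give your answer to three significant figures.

The wavenumbers are k₁ = √(2mE)/ℏ = 3.674 on the left and k₂ = √(2m(E − V_b))/ℏ = 3.114 on the right.
Matching ψ and ψ′ at x = 0 gives r = (k₁ − k₂)/(k₁ + k₂), so R = r² = 0.006799 and T = 1 − R = 0.9932.

T = 0.993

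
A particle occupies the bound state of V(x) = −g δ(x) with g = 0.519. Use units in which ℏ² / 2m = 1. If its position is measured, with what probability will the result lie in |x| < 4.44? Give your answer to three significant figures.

P = 0.900

The normalised bound state is ψ = √κ e^{−κ|x|} with κ = mg/ℏ² = 0.2595.
P(|x| < d) = ∫_{−d}^{d} κ e^{−2κ|x|} dx = 1 − e^{−2κd} = 1 − e^{−2.304} = 0.9002.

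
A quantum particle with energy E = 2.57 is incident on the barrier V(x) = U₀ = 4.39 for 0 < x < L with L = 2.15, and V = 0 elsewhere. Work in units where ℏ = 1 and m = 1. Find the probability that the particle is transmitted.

E < U₀: inside the barrier ψ ∝ e^{±κx} with κ = √(2m(U₀ − E))/ℏ = 1.908.
κL = 4.102, sinh(κL) = 30.22.
The exact tunnelling result is T⁻¹ = 1 + U₀² sinh²(κL) / [4E(U₀ − E)] = 941.7, so T = 0.00106.

T = 0.00106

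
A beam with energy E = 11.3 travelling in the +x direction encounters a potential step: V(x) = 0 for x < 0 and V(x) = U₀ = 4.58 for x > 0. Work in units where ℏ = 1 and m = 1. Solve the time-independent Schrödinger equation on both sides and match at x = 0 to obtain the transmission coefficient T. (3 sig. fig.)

T = 0.983

The wavenumbers are k₁ = √(2mE)/ℏ = 4.754 on the left and k₂ = √(2m(E − U₀))/ℏ = 3.666 on the right.
Continuity of ψ and ψ′ at the step yields the reflection amplitude r = (k₁ − k₂)/(k₁ + k₂) = 0.1292; thus R = |r|² = 0.01669, T = 0.9833.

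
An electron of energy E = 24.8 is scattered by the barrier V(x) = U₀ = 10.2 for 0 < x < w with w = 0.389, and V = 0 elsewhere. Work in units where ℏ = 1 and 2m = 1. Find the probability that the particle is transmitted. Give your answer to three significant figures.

T = 0.933

E > U₀: inside the barrier k₂ = √(2m(E − U₀))/ℏ = 3.821, k₂w = 1.486.
Matching at both interfaces gives T⁻¹ = 1 + U₀² sin²(k₂w) / [4E(E − U₀)] = 1.071, hence T = 0.933.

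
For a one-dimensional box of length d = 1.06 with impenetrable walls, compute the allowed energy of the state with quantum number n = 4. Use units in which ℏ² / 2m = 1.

Requiring ψ(0) = ψ(d) = 0 quantises k = nπ/d, hence E_n = ℏ²k²/2m = n²π²ℏ²/(2md²).
E_4 = 4² × π² / (2 × 0.5 × 1.06²) = 140.5.

E = 141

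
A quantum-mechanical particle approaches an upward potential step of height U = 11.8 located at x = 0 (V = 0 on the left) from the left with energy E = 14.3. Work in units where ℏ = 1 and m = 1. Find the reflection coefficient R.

On each side the TISE gives plane waves with k = √(2m(E − V))/ℏ: k₁ = √(2·1·14.3) = 5.348, k₂ = √(2·1·2.5) = 2.236.
Continuity of ψ and ψ′ at the step yields the reflection amplitude r = (k₁ − k₂)/(k₁ + k₂) = 0.4103; thus R = |r|² = 0.1684, T = 0.8316.

R = 0.168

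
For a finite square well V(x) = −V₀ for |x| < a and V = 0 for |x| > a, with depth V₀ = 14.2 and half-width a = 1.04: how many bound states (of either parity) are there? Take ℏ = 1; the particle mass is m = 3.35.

N = 7

Define the well-strength parameter z₀ = (a/ℏ)√(2mV₀) = 1.04 × √(2·3.35·14.2) = 10.14.
The even/odd transcendental equations gain one root per π/2 in z₀, giving N = 1 + ⌊2z₀/π⌋ = 1 + ⌊6.458⌋ = 7.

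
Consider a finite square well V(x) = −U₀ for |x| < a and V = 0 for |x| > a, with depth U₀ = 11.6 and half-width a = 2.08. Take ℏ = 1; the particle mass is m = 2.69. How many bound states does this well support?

Define the well-strength parameter z₀ = (a/ℏ)√(2mU₀) = 2.08 × √(2·2.69·11.6) = 16.43.
The even/odd transcendental equations gain one root per π/2 in z₀, giving N = 1 + ⌊2z₀/π⌋ = 1 + ⌊10.46⌋ = 11.

N = 11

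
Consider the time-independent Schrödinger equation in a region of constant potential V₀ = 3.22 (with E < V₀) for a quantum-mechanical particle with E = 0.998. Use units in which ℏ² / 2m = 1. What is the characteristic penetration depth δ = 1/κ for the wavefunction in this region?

Since E < V₀ the TISE in this region is ψ'' = κ²ψ with κ = √(2m(V₀ − E))/ℏ.
κ = √(2 × 0.5 × 2.222) = 1.491. The penetration depth is δ = 1/κ = 0.671.

δ = 0.671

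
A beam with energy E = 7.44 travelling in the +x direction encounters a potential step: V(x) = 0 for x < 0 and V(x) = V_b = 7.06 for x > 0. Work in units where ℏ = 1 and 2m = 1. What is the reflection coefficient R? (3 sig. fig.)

R = 0.399

The wavenumbers are k₁ = √(2mE)/ℏ = 2.728 on the left and k₂ = √(2m(E − V_b))/ℏ = 0.6164 on the right.
Matching ψ and ψ′ at x = 0 gives r = (k₁ − k₂)/(k₁ + k₂), so R = r² = 0.3986 and T = 1 − R = 0.6014.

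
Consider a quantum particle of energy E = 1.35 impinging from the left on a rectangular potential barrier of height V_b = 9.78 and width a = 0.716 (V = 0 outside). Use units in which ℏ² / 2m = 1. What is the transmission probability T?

T = 0.0298

E < V_b: inside the barrier ψ ∝ e^{±κx} with κ = √(2m(V_b − E))/ℏ = 2.903.
κa = 2.079, sinh(κa) = 3.935.
The exact tunnelling result is T⁻¹ = 1 + V_b² sinh²(κa) / [4E(V_b − E)] = 33.54, so T = 0.0298.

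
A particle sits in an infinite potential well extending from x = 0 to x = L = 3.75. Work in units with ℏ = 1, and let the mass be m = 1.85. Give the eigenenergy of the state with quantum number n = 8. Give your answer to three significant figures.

The infinite-well eigenfunctions ψ_n = √(2/L) sin(nπx/L) vanish at both walls, giving E_n = n²π²ℏ²/(2mL²).
E_8 = 8² × π² / (2 × 1.85 × 3.75²) = 12.14.

E = 12.1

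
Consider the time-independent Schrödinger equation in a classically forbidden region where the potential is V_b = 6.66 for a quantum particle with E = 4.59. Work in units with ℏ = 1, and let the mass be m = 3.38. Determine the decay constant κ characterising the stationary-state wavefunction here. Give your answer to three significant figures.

Since E < V_b the TISE in this region is ψ'' = κ²ψ with κ = √(2m(V_b − E))/ℏ.
κ = √(2 × 3.38 × 2.07) = 3.741.

κ = 3.74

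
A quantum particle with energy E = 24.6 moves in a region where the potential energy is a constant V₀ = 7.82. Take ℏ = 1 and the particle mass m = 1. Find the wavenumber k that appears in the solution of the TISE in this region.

k = 5.79

With E > V₀ the solution is oscillatory, ψ ∝ e^{±ikx} with k = √(2m(E − V₀))/ℏ.
k = √(2 × 1 × 16.78) = 5.793.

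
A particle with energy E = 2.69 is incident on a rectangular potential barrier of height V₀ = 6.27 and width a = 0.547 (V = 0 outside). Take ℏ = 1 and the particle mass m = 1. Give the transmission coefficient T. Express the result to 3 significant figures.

Since E < V₀ the interior solution is evanescent with decay constant κ = √(2m(V₀ − E))/ℏ = 2.676.
κa = 1.464, sinh(κa) = 2.045.
The exact tunnelling result is T⁻¹ = 1 + V₀² sinh²(κa) / [4E(V₀ − E)] = 5.269, so T = 0.190.

T = 0.190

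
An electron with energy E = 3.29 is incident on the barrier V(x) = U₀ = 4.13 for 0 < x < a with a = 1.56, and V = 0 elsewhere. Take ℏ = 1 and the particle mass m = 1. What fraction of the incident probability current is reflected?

R = 0.955

E < U₀: inside the barrier ψ ∝ e^{±κx} with κ = √(2m(U₀ − E))/ℏ = 1.296.
κa = 2.022, sinh(κa) = 3.710.
Matching ψ, ψ′ at both faces gives T = [1 + U₀² sinh²(κa) / (4E(U₀ − E))]⁻¹ = 1/22.24 = 0.0450.
R = 1 − T = 0.955.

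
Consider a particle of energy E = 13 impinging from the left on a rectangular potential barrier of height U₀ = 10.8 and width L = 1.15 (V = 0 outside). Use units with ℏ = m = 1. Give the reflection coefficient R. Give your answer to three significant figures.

Above the barrier the interior wavenumber is k₂ = √(2m(E − U₀))/ℏ = 2.098, giving phase k₂L = 2.412.
T = [1 + U₀² sin²(k₂L) / (4E(E − U₀))]⁻¹ = 1/1.453 = 0.688.
R = 1 − T = 0.312.

R = 0.312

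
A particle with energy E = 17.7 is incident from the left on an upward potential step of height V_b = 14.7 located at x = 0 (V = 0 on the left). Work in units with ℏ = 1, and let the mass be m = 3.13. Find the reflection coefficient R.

R = 0.174

On each side the TISE gives plane waves with k = √(2m(E − V))/ℏ: k₁ = √(2·3.13·17.7) = 10.53, k₂ = √(2·3.13·3) = 4.334.
Continuity of ψ and ψ′ at the step yields the reflection amplitude r = (k₁ − k₂)/(k₁ + k₂) = 0.4167; thus R = |r|² = 0.1737, T = 0.8263.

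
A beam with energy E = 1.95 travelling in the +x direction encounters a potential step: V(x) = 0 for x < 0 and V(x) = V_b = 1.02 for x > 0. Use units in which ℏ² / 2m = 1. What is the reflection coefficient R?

The wavenumbers are k₁ = √(2mE)/ℏ = 1.396 on the left and k₂ = √(2m(E − V_b))/ℏ = 0.9644 on the right.
Matching ψ and ψ′ at x = 0 gives r = (k₁ − k₂)/(k₁ + k₂), so R = r² = 0.03349 and T = 1 − R = 0.9665.

R = 0.0335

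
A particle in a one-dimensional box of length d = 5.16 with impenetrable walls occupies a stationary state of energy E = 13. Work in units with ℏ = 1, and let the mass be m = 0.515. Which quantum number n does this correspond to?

From E_n = n²π²ℏ²/(2md²) invert to n = √(2md²E)/(πℏ).
n = (5.16/π) × √(2 × 0.515 × 13) = 6.010 → n = 6.

n = 6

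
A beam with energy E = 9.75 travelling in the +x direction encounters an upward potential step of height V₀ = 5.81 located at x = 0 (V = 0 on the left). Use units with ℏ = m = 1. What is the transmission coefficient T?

T = 0.950

On each side the TISE gives plane waves with k = √(2m(E − V))/ℏ: k₁ = √(2·1·9.75) = 4.416, k₂ = √(2·1·3.94) = 2.807.
Continuity of ψ and ψ′ at the step yields the reflection amplitude r = (k₁ − k₂)/(k₁ + k₂) = 0.2227; thus R = |r|² = 0.04961, T = 0.9504.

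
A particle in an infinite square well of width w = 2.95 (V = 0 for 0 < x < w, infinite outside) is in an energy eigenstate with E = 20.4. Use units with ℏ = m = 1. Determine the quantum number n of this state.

From E_n = n²π²ℏ²/(2mw²) invert to n = √(2mw²E)/(πℏ).
n = (2.95/π) × √(2 × 1 × 20.4) = 5.998 → n = 6.

n = 6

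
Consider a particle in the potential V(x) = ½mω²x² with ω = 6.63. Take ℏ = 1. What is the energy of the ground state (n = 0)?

E = 3.32

The oscillator eigenvalues are E_n = ℏω(n + ½), so E_0 = 6.63 × 0.5 = 3.315.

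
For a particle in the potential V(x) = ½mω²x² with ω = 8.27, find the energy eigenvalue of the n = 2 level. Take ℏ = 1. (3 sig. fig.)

E = 20.7

Using E_n = (n + ½)ℏω: E_2 = 2.5 × 8.27 = 20.68.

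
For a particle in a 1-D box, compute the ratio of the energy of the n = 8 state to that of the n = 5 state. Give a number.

E_n = n²π²ℏ²/(2mL²) so the ratio is n₂²/n₁² = 64/25 = 2.56.

2.56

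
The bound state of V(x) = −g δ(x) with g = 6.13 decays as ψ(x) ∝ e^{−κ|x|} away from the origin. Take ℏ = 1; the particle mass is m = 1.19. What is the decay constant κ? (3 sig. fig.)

Integrate −(ℏ²/2m)ψ'' − gδ(x)ψ = Eψ from −ε to +ε: the ψ'' term gives ψ'(0⁺) − ψ'(0⁻) and the δ term gives −(2mg/ℏ²)ψ(0).
With ψ ∝ e^{−κ|x|} this yields −2κ = −2mg/ℏ², so κ = mg/ℏ² = 7.295.

κ = 7.29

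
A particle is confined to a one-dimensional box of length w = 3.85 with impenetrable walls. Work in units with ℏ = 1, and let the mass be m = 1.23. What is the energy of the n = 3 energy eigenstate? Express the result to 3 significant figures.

The infinite-well eigenfunctions ψ_n = √(2/w) sin(nπx/w) vanish at both walls, giving E_n = n²π²ℏ²/(2mw²).
E_3 = 3² × π² / (2 × 1.23 × 3.85²) = 2.436.

E = 2.44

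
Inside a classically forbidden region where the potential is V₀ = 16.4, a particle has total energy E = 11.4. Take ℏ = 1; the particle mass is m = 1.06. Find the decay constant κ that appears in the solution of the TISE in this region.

Since E < V₀ the TISE in this region is ψ'' = κ²ψ with κ = √(2m(V₀ − E))/ℏ.
κ = √(2 × 1.06 × 5) = 3.256.

κ = 3.26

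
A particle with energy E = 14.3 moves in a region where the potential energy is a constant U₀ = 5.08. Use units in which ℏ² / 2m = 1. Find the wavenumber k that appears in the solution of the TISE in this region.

k = 3.04

With E > U₀ the solution is oscillatory, ψ ∝ e^{±ikx} with k = √(2m(E − U₀))/ℏ.
k = √(2 × 0.5 × 9.22) = 3.036.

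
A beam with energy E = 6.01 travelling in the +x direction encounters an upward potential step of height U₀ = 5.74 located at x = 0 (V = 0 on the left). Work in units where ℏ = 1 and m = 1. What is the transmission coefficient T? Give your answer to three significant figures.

T = 0.577

On each side the TISE gives plane waves with k = √(2m(E − V))/ℏ: k₁ = √(2·1·6.01) = 3.467, k₂ = √(2·1·0.27) = 0.7348.
Matching ψ and ψ′ at x = 0 gives r = (k₁ − k₂)/(k₁ + k₂), so R = r² = 0.4228 and T = 1 − R = 0.5772.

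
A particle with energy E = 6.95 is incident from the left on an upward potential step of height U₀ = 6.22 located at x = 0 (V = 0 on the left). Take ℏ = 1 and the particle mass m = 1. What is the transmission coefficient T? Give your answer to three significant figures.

T = 0.739

The wavenumbers are k₁ = √(2mE)/ℏ = 3.728 on the left and k₂ = √(2m(E − U₀))/ℏ = 1.208 on the right.
Matching ψ and ψ′ at x = 0 gives r = (k₁ − k₂)/(k₁ + k₂), so R = r² = 0.2606 and T = 1 − R = 0.7394.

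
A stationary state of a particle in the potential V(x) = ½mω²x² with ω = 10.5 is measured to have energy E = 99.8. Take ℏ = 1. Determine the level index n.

n = 9

E_n = ℏω(n + ½) ⇒ n = E/(ℏω) − ½ = 99.8/10.5 − 0.5 = 9.005 → n = 9.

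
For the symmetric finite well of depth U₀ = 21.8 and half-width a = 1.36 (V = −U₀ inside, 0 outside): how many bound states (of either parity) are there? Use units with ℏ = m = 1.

The dimensionless depth is z₀ = a√(2mU₀)/ℏ = 1.36 × √(43.60) = 8.980.
The even/odd transcendental equations gain one root per π/2 in z₀, giving N = 1 + ⌊2z₀/π⌋ = 1 + ⌊5.717⌋ = 6.

N = 6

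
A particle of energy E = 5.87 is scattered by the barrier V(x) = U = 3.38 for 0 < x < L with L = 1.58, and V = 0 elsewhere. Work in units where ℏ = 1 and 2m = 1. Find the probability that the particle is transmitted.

T = 0.933

Above the barrier the interior wavenumber is k₂ = √(2m(E − U))/ℏ = 1.578, giving phase k₂L = 2.493.
Matching at both interfaces gives T⁻¹ = 1 + U² sin²(k₂L) / [4E(E − U)] = 1.071, hence T = 0.933.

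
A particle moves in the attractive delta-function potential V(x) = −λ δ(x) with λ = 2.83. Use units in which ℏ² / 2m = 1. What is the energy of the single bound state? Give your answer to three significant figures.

E = -2.00

The bound state is ψ(x) = √κ e^{−κ|x|}. The derivative jump ψ'(0⁺) − ψ'(0⁻) = −(2mλ/ℏ²)ψ(0) fixes κ = mλ/ℏ² = 1.415.
Then E = −ℏ²κ²/(2m) = −mλ²/(2ℏ²) = -2.002.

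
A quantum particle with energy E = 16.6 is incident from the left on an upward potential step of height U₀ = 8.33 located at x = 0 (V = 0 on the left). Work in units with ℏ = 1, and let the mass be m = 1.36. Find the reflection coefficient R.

The wavenumbers are k₁ = √(2mE)/ℏ = 6.720 on the left and k₂ = √(2m(E − U₀))/ℏ = 4.743 on the right.
Matching ψ and ψ′ at x = 0 gives r = (k₁ − k₂)/(k₁ + k₂), so R = r² = 0.02974 and T = 1 − R = 0.9703.

R = 0.0297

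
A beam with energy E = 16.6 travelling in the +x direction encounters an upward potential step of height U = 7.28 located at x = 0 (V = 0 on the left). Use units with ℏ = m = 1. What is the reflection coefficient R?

R = 0.0205

On each side the TISE gives plane waves with k = √(2m(E − V))/ℏ: k₁ = √(2·1·16.6) = 5.762, k₂ = √(2·1·9.32) = 4.317.
Matching ψ and ψ′ at x = 0 gives r = (k₁ − k₂)/(k₁ + k₂), so R = r² = 0.02054 and T = 1 − R = 0.9795.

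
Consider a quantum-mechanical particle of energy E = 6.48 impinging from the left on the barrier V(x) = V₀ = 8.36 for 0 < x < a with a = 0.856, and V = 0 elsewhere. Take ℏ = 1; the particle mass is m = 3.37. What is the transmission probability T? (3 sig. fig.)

Since E < V₀ the interior solution is evanescent with decay constant κ = √(2m(V₀ − E))/ℏ = 3.560.
κa = 3.047, sinh(κa) = 10.50.
Matching ψ, ψ′ at both faces gives T = [1 + V₀² sinh²(κa) / (4E(V₀ − E))]⁻¹ = 1/159.2 = 0.00628.

T = 0.00628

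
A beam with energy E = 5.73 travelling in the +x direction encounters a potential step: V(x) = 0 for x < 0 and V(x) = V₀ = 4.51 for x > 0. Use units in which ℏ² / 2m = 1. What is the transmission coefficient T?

T = 0.864

The wavenumbers are k₁ = √(2mE)/ℏ = 2.394 on the left and k₂ = √(2m(E − V₀))/ℏ = 1.105 on the right.
Matching ψ and ψ′ at x = 0 gives r = (k₁ − k₂)/(k₁ + k₂), so R = r² = 0.1358 and T = 1 − R = 0.8642.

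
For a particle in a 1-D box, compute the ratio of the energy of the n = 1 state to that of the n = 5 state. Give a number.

0.04

Since E_n ∝ n², the ratio is (1/5)² = 0.04.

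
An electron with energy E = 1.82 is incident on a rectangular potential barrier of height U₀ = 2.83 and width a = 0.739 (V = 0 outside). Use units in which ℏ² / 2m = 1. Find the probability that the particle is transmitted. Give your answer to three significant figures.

T = 0.581

Since E < U₀ the interior solution is evanescent with decay constant κ = √(2m(U₀ − E))/ℏ = 1.005.
κa = 0.7427, sinh(κa) = 0.8129.
The exact tunnelling result is T⁻¹ = 1 + U₀² sinh²(κa) / [4E(U₀ − E)] = 1.720, so T = 0.581.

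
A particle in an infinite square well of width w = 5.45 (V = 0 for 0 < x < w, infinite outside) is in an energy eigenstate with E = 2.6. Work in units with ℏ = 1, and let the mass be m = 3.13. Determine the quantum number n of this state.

From E_n = n²π²ℏ²/(2mw²) invert to n = √(2mw²E)/(πℏ).
n = (5.45/π) × √(2 × 3.13 × 2.6) = 6.999 → n = 7.

n = 7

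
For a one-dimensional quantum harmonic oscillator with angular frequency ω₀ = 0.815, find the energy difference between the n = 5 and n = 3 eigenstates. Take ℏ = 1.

ΔE = 1.63

E_n = ℏω₀(n + ½), so ΔE = (5 − 3) ℏω₀ = 2 × 0.815 = 1.630.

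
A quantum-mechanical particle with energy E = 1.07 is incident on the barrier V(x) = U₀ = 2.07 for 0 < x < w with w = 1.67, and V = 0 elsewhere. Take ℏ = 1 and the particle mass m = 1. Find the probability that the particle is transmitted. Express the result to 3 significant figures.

T = 0.0349

Since E < U₀ the interior solution is evanescent with decay constant κ = √(2m(U₀ − E))/ℏ = 1.414.
κw = 2.362, sinh(κw) = 5.258.
Matching ψ, ψ′ at both faces gives T = [1 + U₀² sinh²(κw) / (4E(U₀ − E))]⁻¹ = 1/28.67 = 0.0349.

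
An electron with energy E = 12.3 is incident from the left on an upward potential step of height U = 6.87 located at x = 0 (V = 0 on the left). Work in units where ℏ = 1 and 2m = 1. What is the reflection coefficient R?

The wavenumbers are k₁ = √(2mE)/ℏ = 3.507 on the left and k₂ = √(2m(E − U))/ℏ = 2.330 on the right.
Continuity of ψ and ψ′ at the step yields the reflection amplitude r = (k₁ − k₂)/(k₁ + k₂) = 0.2016; thus R = |r|² = 0.04065, T = 0.9594.

R = 0.0406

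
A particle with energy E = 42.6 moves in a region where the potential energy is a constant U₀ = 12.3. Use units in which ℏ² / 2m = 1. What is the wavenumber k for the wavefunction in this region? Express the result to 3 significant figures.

k = 5.50

With E > U₀ the solution is oscillatory, ψ ∝ e^{±ikx} with k = √(2m(E − U₀))/ℏ.
k = √(2 × 0.5 × 30.3) = 5.505.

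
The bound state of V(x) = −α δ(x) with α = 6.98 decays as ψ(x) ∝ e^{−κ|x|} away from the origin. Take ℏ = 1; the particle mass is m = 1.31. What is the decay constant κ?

κ = 9.14

Integrating the TISE across x = 0 gives the cusp condition ψ'(0⁺) − ψ'(0⁻) = −(2mα/ℏ²)ψ(0).
With ψ ∝ e^{−κ|x|} this yields −2κ = −2mα/ℏ², so κ = mα/ℏ² = 9.144.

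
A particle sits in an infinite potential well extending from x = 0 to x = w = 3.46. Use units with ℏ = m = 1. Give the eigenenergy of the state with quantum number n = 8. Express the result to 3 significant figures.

E = 26.4

Requiring ψ(0) = ψ(w) = 0 quantises k = nπ/w, hence E_n = ℏ²k²/2m = n²π²ℏ²/(2mw²).
E_8 = 8² × π² / (2 × 1 × 3.46²) = 26.38.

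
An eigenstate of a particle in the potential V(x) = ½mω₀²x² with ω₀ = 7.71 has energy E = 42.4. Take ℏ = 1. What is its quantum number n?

E_n = ℏω₀(n + ½) ⇒ n = E/(ℏω₀) − ½ = 42.4/7.71 − 0.5 = 4.999 → n = 5.

n = 5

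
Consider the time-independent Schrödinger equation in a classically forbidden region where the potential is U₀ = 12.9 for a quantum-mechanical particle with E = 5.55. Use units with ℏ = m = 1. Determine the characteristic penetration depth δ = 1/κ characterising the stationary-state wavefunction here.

Since E < U₀ the TISE in this region is ψ'' = κ²ψ with κ = √(2m(U₀ − E))/ℏ.
κ = √(2 × 1 × 7.35) = 3.834. The penetration depth is δ = 1/κ = 0.261.

δ = 0.261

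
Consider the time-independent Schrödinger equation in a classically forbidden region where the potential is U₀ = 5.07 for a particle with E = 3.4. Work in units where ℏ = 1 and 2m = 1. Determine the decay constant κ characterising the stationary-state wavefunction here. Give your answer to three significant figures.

κ = 1.29

Since E < U₀ the TISE in this region is ψ'' = κ²ψ with κ = √(2m(U₀ − E))/ℏ.
κ = √(2 × 0.5 × 1.67) = 1.292.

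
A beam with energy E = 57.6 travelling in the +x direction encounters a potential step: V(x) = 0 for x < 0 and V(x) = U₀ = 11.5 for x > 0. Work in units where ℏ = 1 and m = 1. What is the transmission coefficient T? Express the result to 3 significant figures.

T = 0.997

On each side the TISE gives plane waves with k = √(2m(E − V))/ℏ: k₁ = √(2·1·57.6) = 10.73, k₂ = √(2·1·46.1) = 9.602.
Continuity of ψ and ψ′ at the step yields the reflection amplitude r = (k₁ − k₂)/(k₁ + k₂) = 0.05562; thus R = |r|² = 0.003094, T = 0.9969.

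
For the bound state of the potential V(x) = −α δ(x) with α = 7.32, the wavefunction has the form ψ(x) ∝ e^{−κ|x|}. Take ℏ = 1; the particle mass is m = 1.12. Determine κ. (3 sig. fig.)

Integrating the TISE across x = 0 gives the cusp condition ψ'(0⁺) − ψ'(0⁻) = −(2mα/ℏ²)ψ(0).
With ψ ∝ e^{−κ|x|} this yields −2κ = −2mα/ℏ², so κ = mα/ℏ² = 8.198.

κ = 8.20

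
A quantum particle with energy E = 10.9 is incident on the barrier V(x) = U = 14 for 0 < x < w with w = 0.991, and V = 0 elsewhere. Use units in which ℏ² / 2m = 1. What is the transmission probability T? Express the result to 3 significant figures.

T = 0.0822

E < U: inside the barrier ψ ∝ e^{±κx} with κ = √(2m(U − E))/ℏ = 1.761.
κw = 1.745, sinh(κw) = 2.775.
Matching ψ, ψ′ at both faces gives T = [1 + U² sinh²(κw) / (4E(U − E))]⁻¹ = 1/12.17 = 0.0822.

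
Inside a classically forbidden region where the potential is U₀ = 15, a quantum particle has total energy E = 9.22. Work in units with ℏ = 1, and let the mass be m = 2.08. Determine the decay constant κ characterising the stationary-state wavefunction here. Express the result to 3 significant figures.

Since E < U₀ the TISE in this region is ψ'' = κ²ψ with κ = √(2m(U₀ − E))/ℏ.
κ = √(2 × 2.08 × 5.78) = 4.904.

κ = 4.90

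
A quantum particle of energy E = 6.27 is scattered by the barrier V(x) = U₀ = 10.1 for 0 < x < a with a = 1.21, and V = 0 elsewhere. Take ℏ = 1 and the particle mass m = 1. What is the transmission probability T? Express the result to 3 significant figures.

Since E < U₀ the interior solution is evanescent with decay constant κ = √(2m(U₀ − E))/ℏ = 2.768.
κa = 3.349, sinh(κa) = 14.22.
The exact tunnelling result is T⁻¹ = 1 + U₀² sinh²(κa) / [4E(U₀ − E)] = 215.7, so T = 0.00464.

T = 0.00464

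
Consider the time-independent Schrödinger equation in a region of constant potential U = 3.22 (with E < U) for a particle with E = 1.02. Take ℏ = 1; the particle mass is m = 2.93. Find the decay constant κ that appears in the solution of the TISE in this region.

κ = 3.59

Since E < U the TISE in this region is ψ'' = κ²ψ with κ = √(2m(U − E))/ℏ.
κ = √(2 × 2.93 × 2.2) = 3.591.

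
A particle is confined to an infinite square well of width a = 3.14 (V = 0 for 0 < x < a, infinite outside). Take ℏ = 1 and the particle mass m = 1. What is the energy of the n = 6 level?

E = 18.0

The infinite-well eigenfunctions ψ_n = √(2/a) sin(nπx/a) vanish at both walls, giving E_n = n²π²ℏ²/(2ma²).
E_6 = 6² × π² / (2 × 1 × 3.14²) = 18.02.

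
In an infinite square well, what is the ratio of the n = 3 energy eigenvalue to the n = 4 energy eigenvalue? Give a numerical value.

0.5625

E_n = n²π²ℏ²/(2mL²) so the ratio is n₂²/n₁² = 9/16 = 0.5625.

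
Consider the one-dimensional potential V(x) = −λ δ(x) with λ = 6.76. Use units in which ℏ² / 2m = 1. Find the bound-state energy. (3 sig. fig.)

For x ≠ 0 the bound state is ψ ∝ e^{−κ|x|}; integrating the TISE across the delta gives the cusp condition 2κ = 2mλ/ℏ², so κ = 3.380.
Then E = −ℏ²κ²/(2m) = −mλ²/(2ℏ²) = -11.42.

E = -11.4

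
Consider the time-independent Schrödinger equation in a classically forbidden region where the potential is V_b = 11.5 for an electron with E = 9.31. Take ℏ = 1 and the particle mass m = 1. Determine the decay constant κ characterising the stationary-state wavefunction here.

Since E < V_b the TISE in this region is ψ'' = κ²ψ with κ = √(2m(V_b − E))/ℏ.
κ = √(2 × 1 × 2.19) = 2.093.

κ = 2.09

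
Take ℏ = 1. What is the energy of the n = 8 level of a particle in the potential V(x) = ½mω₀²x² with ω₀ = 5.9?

The oscillator eigenvalues are E_n = ℏω₀(n + ½), so E_8 = 5.9 × 8.5 = 50.15.

E = 50.2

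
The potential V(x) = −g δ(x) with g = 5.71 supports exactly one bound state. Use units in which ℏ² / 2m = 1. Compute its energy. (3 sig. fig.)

The bound state is ψ(x) = √κ e^{−κ|x|}. The derivative jump ψ'(0⁺) − ψ'(0⁻) = −(2mg/ℏ²)ψ(0) fixes κ = mg/ℏ² = 2.855.
Then E = −ℏ²κ²/(2m) = −mg²/(2ℏ²) = -8.151.

E = -8.15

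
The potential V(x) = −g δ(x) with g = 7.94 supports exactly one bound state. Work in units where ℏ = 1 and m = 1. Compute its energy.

For x ≠ 0 the bound state is ψ ∝ e^{−κ|x|}; integrating the TISE across the delta gives the cusp condition 2κ = 2mg/ℏ², so κ = 7.940.
Then E = −ℏ²κ²/(2m) = −mg²/(2ℏ²) = -31.52.

E = -31.5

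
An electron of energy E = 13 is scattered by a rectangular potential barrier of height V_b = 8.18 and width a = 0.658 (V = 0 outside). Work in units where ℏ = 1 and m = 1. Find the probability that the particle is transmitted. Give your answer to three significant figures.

Above the barrier the interior wavenumber is k₂ = √(2m(E − V_b))/ℏ = 3.105, giving phase k₂a = 2.043.
T = [1 + V_b² sin²(k₂a) / (4E(E − V_b))]⁻¹ = 1/1.212 = 0.825.

T = 0.825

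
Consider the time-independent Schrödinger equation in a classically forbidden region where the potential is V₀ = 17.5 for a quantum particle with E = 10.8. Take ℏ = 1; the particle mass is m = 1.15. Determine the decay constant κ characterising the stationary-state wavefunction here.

Since E < V₀ the TISE in this region is ψ'' = κ²ψ with κ = √(2m(V₀ − E))/ℏ.
κ = √(2 × 1.15 × 6.7) = 3.926.

κ = 3.93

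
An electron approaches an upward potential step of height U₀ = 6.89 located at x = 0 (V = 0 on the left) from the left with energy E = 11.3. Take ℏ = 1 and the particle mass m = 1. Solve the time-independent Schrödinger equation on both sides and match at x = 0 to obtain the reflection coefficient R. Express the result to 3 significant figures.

The wavenumbers are k₁ = √(2mE)/ℏ = 4.754 on the left and k₂ = √(2m(E − U₀))/ℏ = 2.970 on the right.
Matching ψ and ψ′ at x = 0 gives r = (k₁ − k₂)/(k₁ + k₂), so R = r² = 0.05336 and T = 1 − R = 0.9466.

R = 0.0534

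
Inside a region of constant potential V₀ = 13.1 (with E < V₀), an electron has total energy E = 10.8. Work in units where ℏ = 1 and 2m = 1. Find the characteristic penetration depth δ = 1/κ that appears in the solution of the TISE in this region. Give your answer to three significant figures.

Since E < V₀ the TISE in this region is ψ'' = κ²ψ with κ = √(2m(V₀ − E))/ℏ.
κ = √(2 × 0.5 × 2.3) = 1.517. The penetration depth is δ = 1/κ = 0.659.

δ = 0.659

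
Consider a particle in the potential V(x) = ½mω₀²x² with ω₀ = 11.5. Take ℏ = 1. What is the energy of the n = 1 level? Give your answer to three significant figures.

E = 17.3

The oscillator eigenvalues are E_n = ℏω₀(n + ½), so E_1 = 11.5 × 1.5 = 17.25.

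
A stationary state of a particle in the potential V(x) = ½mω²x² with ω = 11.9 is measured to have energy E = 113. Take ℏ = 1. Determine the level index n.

Invert E_n = (n + ½)ℏω: n = E/ℏω − ½ = 8.996, so n = 9.

n = 9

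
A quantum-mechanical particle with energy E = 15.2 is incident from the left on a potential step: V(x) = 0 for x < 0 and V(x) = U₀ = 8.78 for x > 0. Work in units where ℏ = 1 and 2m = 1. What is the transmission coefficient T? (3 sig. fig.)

On each side the TISE gives plane waves with k = √(2m(E − V))/ℏ: k₁ = √(2·½·15.2) = 3.899, k₂ = √(2·½·6.42) = 2.534.
Continuity of ψ and ψ′ at the step yields the reflection amplitude r = (k₁ − k₂)/(k₁ + k₂) = 0.2122; thus R = |r|² = 0.04503, T = 0.9550.

T = 0.955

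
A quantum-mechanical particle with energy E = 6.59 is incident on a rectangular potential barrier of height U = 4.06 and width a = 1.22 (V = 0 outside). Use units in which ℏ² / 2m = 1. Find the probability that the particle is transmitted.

T = 0.823

E > U: inside the barrier k₂ = √(2m(E − U))/ℏ = 1.591, k₂a = 1.941.
T = [1 + U² sin²(k₂a) / (4E(E − U))]⁻¹ = 1/1.215 = 0.823.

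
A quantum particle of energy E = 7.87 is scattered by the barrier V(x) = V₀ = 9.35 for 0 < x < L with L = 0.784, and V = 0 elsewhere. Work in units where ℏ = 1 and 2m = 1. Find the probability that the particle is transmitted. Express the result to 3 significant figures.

T = 0.304

Since E < V₀ the interior solution is evanescent with decay constant κ = √(2m(V₀ − E))/ℏ = 1.217.
κL = 0.9538, sinh(κL) = 1.105.
Matching ψ, ψ′ at both faces gives T = [1 + V₀² sinh²(κL) / (4E(V₀ − E))]⁻¹ = 1/3.292 = 0.304.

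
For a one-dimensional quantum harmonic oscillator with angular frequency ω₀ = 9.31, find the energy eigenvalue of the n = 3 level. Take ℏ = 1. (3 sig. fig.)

E = 32.6

The oscillator eigenvalues are E_n = ℏω₀(n + ½), so E_3 = 9.31 × 3.5 = 32.59.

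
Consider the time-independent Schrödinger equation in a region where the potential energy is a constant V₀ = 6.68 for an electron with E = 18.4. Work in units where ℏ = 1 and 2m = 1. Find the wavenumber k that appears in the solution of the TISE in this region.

k = 3.42

With E > V₀ the solution is oscillatory, ψ ∝ e^{±ikx} with k = √(2m(E − V₀))/ℏ.
k = √(2 × 0.5 × 11.72) = 3.423.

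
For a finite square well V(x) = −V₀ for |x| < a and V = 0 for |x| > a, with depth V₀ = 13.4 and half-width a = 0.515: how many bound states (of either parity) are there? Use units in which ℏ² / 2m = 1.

N = 2

The dimensionless depth is z₀ = a√(2mV₀)/ℏ = 0.515 × √(13.40) = 1.885.
A new bound state (alternating even/odd) appears each time z₀ passes a multiple of π/2, so N = ⌊2z₀/π⌋ + 1 = ⌊1.200⌋ + 1 = 2.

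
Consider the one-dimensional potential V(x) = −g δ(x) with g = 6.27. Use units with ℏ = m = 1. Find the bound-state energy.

For x ≠ 0 the bound state is ψ ∝ e^{−κ|x|}; integrating the TISE across the delta gives the cusp condition 2κ = 2mg/ℏ², so κ = 6.270.
Then E = −ℏ²κ²/(2m) = −mg²/(2ℏ²) = -19.66.

E = -19.7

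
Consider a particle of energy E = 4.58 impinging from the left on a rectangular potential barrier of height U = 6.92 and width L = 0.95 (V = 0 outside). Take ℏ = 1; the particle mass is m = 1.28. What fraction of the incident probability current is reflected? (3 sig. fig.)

R = 0.966

Since E < U the interior solution is evanescent with decay constant κ = √(2m(U − E))/ℏ = 2.448.
κL = 2.325, sinh(κL) = 5.065.
The exact tunnelling result is T⁻¹ = 1 + U² sinh²(κL) / [4E(U − E)] = 29.66, so T = 0.0337.
R = 1 − T = 0.966.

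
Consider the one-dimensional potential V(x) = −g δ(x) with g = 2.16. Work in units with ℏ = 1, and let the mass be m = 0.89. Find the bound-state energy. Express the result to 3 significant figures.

For x ≠ 0 the bound state is ψ ∝ e^{−κ|x|}; integrating the TISE across the delta gives the cusp condition 2κ = 2mg/ℏ², so κ = 1.922.
Then E = −ℏ²κ²/(2m) = −mg²/(2ℏ²) = -2.076.

E = -2.08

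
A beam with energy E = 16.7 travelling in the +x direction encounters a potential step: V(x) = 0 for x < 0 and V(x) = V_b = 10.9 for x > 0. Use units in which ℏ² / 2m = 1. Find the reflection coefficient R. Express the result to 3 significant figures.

On each side the TISE gives plane waves with k = √(2m(E − V))/ℏ: k₁ = √(2·½·16.7) = 4.087, k₂ = √(2·½·5.8) = 2.408.
Matching ψ and ψ′ at x = 0 gives r = (k₁ − k₂)/(k₁ + k₂), so R = r² = 0.06677 and T = 1 − R = 0.9332.

R = 0.0668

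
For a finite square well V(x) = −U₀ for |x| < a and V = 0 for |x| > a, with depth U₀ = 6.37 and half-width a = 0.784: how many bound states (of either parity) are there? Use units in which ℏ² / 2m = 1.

N = 2

Define the well-strength parameter z₀ = (a/ℏ)√(2mU₀) = 0.784 × √(2·0.5·6.37) = 1.979.
A new bound state (alternating even/odd) appears each time z₀ passes a multiple of π/2, so N = ⌊2z₀/π⌋ + 1 = ⌊1.260⌋ + 1 = 2.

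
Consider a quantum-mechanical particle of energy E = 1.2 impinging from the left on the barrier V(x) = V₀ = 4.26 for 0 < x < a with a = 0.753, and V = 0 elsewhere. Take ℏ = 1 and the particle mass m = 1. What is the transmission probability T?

T = 0.0757

Since E < V₀ the interior solution is evanescent with decay constant κ = √(2m(V₀ − E))/ℏ = 2.474.
κa = 1.863, sinh(κa) = 3.143.
Matching ψ, ψ′ at both faces gives T = [1 + V₀² sinh²(κa) / (4E(V₀ − E))]⁻¹ = 1/13.21 = 0.0757.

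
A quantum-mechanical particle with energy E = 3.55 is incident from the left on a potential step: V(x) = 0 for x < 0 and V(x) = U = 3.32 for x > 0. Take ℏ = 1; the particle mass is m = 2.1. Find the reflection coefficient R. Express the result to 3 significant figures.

The wavenumbers are k₁ = √(2mE)/ℏ = 3.861 on the left and k₂ = √(2m(E − U))/ℏ = 0.9829 on the right.
Continuity of ψ and ψ′ at the step yields the reflection amplitude r = (k₁ − k₂)/(k₁ + k₂) = 0.5942; thus R = |r|² = 0.3531, T = 0.6469.

R = 0.353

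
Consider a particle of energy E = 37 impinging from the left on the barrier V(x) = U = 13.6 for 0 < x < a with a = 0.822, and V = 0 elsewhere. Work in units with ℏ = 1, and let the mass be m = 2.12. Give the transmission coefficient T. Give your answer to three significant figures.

T = 0.954

Above the barrier the interior wavenumber is k₂ = √(2m(E − U))/ℏ = 9.961, giving phase k₂a = 8.188.
T = [1 + U² sin²(k₂a) / (4E(E − U))]⁻¹ = 1/1.048 = 0.954.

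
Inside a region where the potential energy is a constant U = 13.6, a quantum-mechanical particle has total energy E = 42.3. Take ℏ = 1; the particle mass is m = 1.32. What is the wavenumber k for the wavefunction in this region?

With E > U the solution is oscillatory, ψ ∝ e^{±ikx} with k = √(2m(E − U))/ℏ.
k = √(2 × 1.32 × 28.7) = 8.704.

k = 8.70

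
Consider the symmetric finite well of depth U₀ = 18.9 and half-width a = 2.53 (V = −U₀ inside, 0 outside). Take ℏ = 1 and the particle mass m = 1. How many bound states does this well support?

N = 10

The dimensionless depth is z₀ = a√(2mU₀)/ℏ = 2.53 × √(37.80) = 15.55.
The even/odd transcendental equations gain one root per π/2 in z₀, giving N = 1 + ⌊2z₀/π⌋ = 1 + ⌊9.903⌋ = 10.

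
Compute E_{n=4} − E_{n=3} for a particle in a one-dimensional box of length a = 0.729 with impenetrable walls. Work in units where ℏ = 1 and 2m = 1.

ΔE = 130

E_n = n²π²ℏ²/(2ma²), so ΔE = (4² − 3²) π²ℏ²/(2ma²).
ΔE = 7 × π² / (2 × 0.5 × 0.729²) = 130.0.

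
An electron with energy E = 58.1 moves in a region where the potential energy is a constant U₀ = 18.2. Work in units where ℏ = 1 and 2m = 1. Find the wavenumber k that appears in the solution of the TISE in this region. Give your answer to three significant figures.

With E > U₀ the solution is oscillatory, ψ ∝ e^{±ikx} with k = √(2m(E − U₀))/ℏ.
k = √(2 × 0.5 × 39.9) = 6.317.

k = 6.32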